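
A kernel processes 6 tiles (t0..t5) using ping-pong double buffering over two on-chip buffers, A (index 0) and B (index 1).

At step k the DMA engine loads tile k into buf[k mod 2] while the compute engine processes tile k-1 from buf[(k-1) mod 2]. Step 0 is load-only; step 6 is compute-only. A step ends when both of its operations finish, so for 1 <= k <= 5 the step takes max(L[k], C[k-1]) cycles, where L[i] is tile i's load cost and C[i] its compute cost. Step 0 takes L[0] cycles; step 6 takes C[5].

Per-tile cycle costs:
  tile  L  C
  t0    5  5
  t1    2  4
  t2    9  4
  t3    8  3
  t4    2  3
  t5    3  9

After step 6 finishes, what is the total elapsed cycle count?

step 0: L[0]=5 → dur=5, Σ=5 | A=load:t0 B=idle [load-only]
step 1: L[1]=2 C[0]=5 → dur=5, Σ=10 | A=compute:t0 B=load:t1 [compute-bound]
step 2: L[2]=9 C[1]=4 → dur=9, Σ=19 | A=load:t2 B=compute:t1 [load-bound]
step 3: L[3]=8 C[2]=4 → dur=8, Σ=27 | A=compute:t2 B=load:t3 [load-bound]
step 4: L[4]=2 C[3]=3 → dur=3, Σ=30 | A=load:t4 B=compute:t3 [compute-bound]
step 5: L[5]=3 C[4]=3 → dur=3, Σ=33 | A=compute:t4 B=load:t5 [tied]
step 6: C[5]=9 → dur=9, Σ=42 | A=idle B=compute:t5 [compute-only]

end_cycle[6] = 42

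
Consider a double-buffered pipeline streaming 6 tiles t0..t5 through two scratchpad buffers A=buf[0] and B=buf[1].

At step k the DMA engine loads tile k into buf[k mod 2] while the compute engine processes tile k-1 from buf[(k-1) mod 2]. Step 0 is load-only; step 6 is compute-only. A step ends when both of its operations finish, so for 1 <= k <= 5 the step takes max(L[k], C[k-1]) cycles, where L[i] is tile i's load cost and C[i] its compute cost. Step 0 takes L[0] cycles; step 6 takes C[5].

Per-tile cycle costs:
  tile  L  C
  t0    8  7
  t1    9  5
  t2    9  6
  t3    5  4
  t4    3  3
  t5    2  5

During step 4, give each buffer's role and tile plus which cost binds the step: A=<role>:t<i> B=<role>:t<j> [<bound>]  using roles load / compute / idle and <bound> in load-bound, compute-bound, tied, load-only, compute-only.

  0. 8=8c; end=8; A:t0 B:-
  1. max(9,7)=9c; end=17; A:t0 B:t1
  2. max(9,5)=9c; end=26; A:t2 B:t1
  3. max(5,6)=6c; end=32; A:t2 B:t3
  4. max(3,4)=4c; end=36; A:t4 B:t3
  5. max(2,3)=3c; end=39; A:t4 B:t5
  6. 5=5c; end=44; A:t4 B:t5

step 4: A=load:t4 B=compute:t3 [compute-bound]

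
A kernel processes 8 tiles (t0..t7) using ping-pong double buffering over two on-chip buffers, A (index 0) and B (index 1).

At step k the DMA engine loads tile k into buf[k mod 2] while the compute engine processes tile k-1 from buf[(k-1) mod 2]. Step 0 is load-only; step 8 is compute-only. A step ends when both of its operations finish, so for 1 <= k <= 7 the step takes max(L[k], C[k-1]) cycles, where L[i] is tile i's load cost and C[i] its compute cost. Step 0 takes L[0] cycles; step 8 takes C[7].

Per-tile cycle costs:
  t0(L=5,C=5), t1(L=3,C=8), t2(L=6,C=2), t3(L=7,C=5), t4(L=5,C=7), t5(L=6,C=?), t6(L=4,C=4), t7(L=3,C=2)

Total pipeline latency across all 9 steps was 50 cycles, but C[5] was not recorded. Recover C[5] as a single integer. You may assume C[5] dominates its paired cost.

C[5] = 7

step 0 = dur = L[0]=5 = 5
step 1 = dur = max(L[1]=3, C[0]=5) = 5
step 2 = dur = max(L[2]=6, C[1]=8) = 8
step 3 = dur = max(L[3]=7, C[2]=2) = 7
step 4 = dur = max(L[4]=5, C[3]=5) = 5
step 5 = dur = max(L[5]=6, C[4]=7) = 7
step 6 = dur = max(L[6]=4, C[5]=?) = C[5]  (unknown; binding)
step 7 = dur = max(L[7]=3, C[6]=4) = 4
step 8 = dur = C[7]=2 = 2
sum of known step durations = 43
dur[6] = total - known = 50 - 43 = 7
C[5] is the binding max in step 6, so C[5] = dur[6] = 7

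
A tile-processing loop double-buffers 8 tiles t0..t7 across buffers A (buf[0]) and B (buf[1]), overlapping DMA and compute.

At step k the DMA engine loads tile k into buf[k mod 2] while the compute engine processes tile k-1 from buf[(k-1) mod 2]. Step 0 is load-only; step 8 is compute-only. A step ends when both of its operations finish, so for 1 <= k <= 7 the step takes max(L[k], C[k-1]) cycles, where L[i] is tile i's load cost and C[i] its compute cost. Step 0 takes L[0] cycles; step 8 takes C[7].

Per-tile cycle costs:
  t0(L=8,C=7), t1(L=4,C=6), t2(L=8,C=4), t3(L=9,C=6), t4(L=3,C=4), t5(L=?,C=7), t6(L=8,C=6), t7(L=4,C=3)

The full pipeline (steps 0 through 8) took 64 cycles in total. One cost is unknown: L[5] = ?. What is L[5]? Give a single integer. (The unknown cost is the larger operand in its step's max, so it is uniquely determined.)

step 0 → dur = L[0]=8 = 8
step 1 → dur = max(L[1]=4, C[0]=7) = 7
step 2 → dur = max(L[2]=8, C[1]=6) = 8
step 3 → dur = max(L[3]=9, C[2]=4) = 9
step 4 → dur = max(L[4]=3, C[3]=6) = 6
step 5 → dur = max(L[5]=?, C[4]=4) = L[5]  (unknown; binding)
step 6 → dur = max(L[6]=8, C[5]=7) = 8
step 7 → dur = max(L[7]=4, C[6]=6) = 6
step 8 → dur = C[7]=3 = 3
sum of known step durations = 55
dur[5] = total - known = 64 - 55 = 9
L[5] is the binding max in step 5, so L[5] = dur[5] = 9

L[5] = 9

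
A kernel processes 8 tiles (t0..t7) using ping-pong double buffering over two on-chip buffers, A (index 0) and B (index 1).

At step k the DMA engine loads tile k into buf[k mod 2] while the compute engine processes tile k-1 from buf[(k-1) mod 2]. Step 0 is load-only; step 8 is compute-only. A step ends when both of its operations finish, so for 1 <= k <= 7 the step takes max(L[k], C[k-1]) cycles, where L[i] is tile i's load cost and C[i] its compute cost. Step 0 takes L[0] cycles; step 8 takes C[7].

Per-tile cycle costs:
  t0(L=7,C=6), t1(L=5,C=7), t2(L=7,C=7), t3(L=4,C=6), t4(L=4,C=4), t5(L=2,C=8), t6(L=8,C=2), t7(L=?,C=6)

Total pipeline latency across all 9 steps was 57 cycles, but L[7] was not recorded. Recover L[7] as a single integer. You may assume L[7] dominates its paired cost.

step 0 | dur = L[0]=7 = 7
step 1 | dur = max(L[1]=5, C[0]=6) = 6
step 2 | dur = max(L[2]=7, C[1]=7) = 7
step 3 | dur = max(L[3]=4, C[2]=7) = 7
step 4 | dur = max(L[4]=4, C[3]=6) = 6
step 5 | dur = max(L[5]=2, C[4]=4) = 4
step 6 | dur = max(L[6]=8, C[5]=8) = 8
step 7 | dur = max(L[7]=?, C[6]=2) = L[7]  (unknown; binding)
step 8 | dur = C[7]=6 = 6
sum of known step durations = 51
dur[7] = total - known = 57 - 51 = 6
L[7] is the binding max in step 7, so L[7] = dur[7] = 6

L[7] = 6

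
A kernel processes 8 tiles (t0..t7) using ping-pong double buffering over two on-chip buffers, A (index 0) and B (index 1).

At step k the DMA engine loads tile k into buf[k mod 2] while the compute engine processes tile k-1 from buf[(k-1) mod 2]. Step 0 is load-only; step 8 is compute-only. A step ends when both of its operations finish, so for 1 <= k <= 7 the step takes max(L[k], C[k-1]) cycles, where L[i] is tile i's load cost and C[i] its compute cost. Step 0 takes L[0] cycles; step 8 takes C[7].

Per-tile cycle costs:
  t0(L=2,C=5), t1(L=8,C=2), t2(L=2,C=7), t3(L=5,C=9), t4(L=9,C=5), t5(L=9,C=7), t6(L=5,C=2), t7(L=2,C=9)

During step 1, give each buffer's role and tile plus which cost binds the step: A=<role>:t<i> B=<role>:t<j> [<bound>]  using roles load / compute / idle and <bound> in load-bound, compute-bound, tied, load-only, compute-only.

step 0: L[0]=2 → dur=2, Σ=2 | A=load:t0 B=idle [load-only]
step 1: L[1]=8 C[0]=5 → dur=8, Σ=10 | A=compute:t0 B=load:t1 [load-bound]
step 2: L[2]=2 C[1]=2 → dur=2, Σ=12 | A=load:t2 B=compute:t1 [tied]
step 3: L[3]=5 C[2]=7 → dur=7, Σ=19 | A=compute:t2 B=load:t3 [compute-bound]
step 4: L[4]=9 C[3]=9 → dur=9, Σ=28 | A=load:t4 B=compute:t3 [tied]
step 5: L[5]=9 C[4]=5 → dur=9, Σ=37 | A=compute:t4 B=load:t5 [load-bound]
step 6: L[6]=5 C[5]=7 → dur=7, Σ=44 | A=load:t6 B=compute:t5 [compute-bound]
step 7: L[7]=2 C[6]=2 → dur=2, Σ=46 | A=compute:t6 B=load:t7 [tied]
step 8: C[7]=9 → dur=9, Σ=55 | A=idle B=compute:t7 [compute-only]

step 1: A=compute:t0 B=load:t1 [load-bound]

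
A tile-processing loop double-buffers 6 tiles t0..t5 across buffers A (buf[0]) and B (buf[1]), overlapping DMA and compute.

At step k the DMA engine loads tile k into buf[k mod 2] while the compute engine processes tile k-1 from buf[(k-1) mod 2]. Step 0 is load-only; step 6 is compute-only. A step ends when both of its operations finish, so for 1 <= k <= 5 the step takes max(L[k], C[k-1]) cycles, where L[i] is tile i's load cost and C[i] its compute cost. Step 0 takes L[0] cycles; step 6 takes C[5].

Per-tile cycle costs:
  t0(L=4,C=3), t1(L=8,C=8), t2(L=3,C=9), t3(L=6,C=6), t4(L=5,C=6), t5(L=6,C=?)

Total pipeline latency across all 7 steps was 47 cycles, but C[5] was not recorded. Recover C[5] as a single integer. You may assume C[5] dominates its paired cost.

step 0 → dur = L[0]=4 = 4
step 1 → dur = max(L[1]=8, C[0]=3) = 8
step 2 → dur = max(L[2]=3, C[1]=8) = 8
step 3 → dur = max(L[3]=6, C[2]=9) = 9
step 4 → dur = max(L[4]=5, C[3]=6) = 6
step 5 → dur = max(L[5]=6, C[4]=6) = 6
step 6 → dur = C[5]=? = C[5]  (unknown; binding)
sum of known step durations = 41
dur[6] = total - known = 47 - 41 = 6
C[5] is the binding max in step 6, so C[5] = dur[6] = 6

C[5] = 6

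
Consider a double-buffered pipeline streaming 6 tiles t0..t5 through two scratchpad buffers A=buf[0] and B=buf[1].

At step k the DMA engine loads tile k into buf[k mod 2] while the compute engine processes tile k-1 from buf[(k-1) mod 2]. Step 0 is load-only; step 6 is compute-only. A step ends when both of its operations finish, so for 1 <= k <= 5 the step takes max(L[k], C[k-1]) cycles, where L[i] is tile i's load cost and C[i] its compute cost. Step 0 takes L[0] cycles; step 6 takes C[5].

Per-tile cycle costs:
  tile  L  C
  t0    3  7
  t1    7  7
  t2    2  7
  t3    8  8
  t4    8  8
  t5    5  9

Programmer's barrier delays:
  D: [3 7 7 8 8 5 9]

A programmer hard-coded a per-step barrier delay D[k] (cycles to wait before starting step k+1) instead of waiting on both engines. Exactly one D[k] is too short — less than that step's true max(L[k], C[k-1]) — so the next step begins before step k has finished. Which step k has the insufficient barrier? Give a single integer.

hazard at step 5

k=0 barrier L[0]=3→3c, D[0]=3 ok
k=1 barrier max(L[1]=7,C[0]=7)→7c, D[1]=7 ok
k=2 barrier max(L[2]=2,C[1]=7)→7c, D[2]=7 ok
k=3 barrier max(L[3]=8,C[2]=7)→8c, D[3]=8 ok
k=4 barrier max(L[4]=8,C[3]=8)→8c, D[4]=8 ok
k=5 barrier max(L[5]=5,C[4]=8)→8c, D[5]=5 SHORT
k=6 barrier C[5]=9→9c, D[6]=9 ok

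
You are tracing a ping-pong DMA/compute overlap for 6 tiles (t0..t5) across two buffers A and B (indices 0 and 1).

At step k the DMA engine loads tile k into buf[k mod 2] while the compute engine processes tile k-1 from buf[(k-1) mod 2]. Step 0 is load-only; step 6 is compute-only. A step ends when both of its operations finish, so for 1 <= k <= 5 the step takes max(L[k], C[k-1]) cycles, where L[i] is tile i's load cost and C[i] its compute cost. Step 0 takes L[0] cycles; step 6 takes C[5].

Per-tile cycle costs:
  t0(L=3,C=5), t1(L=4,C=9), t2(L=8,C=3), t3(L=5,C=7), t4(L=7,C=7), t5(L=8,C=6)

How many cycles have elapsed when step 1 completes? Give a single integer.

end_cycle[1] = 8

step 0: L[0]=3 → dur=3, Σ=3 | A=load:t0 B=idle [load-only]
step 1: L[1]=4 C[0]=5 → dur=5, Σ=8 | A=compute:t0 B=load:t1 [compute-bound]
step 2: L[2]=8 C[1]=9 → dur=9, Σ=17 | A=load:t2 B=compute:t1 [compute-bound]
step 3: L[3]=5 C[2]=3 → dur=5, Σ=22 | A=compute:t2 B=load:t3 [load-bound]
step 4: L[4]=7 C[3]=7 → dur=7, Σ=29 | A=load:t4 B=compute:t3 [tied]
step 5: L[5]=8 C[4]=7 → dur=8, Σ=37 | A=compute:t4 B=load:t5 [load-bound]
step 6: C[5]=6 → dur=6, Σ=43 | A=idle B=compute:t5 [compute-only]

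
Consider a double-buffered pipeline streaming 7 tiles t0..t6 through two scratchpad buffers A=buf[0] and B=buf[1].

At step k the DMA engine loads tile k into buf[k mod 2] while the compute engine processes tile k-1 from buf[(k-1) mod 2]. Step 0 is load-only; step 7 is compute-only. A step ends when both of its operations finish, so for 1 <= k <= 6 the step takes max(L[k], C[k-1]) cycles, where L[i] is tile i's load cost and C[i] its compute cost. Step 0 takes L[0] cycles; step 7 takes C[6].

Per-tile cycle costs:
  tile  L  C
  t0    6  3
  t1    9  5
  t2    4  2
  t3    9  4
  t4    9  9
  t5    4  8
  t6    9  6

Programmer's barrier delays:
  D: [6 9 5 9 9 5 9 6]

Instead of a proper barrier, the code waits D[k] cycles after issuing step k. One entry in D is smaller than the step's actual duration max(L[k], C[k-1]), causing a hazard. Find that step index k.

hazard at step 5

[0] required=L[0]=6=6 vs D=6 ok
[1] required=max(L[1]=9,C[0]=3)=9 vs D=9 ok
[2] required=max(L[2]=4,C[1]=5)=5 vs D=5 ok
[3] required=max(L[3]=9,C[2]=2)=9 vs D=9 ok
[4] required=max(L[4]=9,C[3]=4)=9 vs D=9 ok
[5] required=max(L[5]=4,C[4]=9)=9 vs D=5 SHORT
[6] required=max(L[6]=9,C[5]=8)=9 vs D=9 ok
[7] required=C[6]=6=6 vs D=6 ok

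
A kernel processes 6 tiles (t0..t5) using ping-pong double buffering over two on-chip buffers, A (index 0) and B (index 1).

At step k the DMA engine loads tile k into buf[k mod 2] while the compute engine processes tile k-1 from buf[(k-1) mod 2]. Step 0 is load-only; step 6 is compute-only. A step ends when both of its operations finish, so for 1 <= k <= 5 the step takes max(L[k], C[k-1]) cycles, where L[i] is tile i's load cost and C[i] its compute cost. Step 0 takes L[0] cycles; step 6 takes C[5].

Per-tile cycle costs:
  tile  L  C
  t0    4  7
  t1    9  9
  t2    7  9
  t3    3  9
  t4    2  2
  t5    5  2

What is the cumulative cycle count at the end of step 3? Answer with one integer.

k=0 load=t0/4c comp=- wait=4 total=4
k=1 load=t1/9c comp=t0/7c wait=9 total=13
k=2 load=t2/7c comp=t1/9c wait=9 total=22
k=3 load=t3/3c comp=t2/9c wait=9 total=31
k=4 load=t4/2c comp=t3/9c wait=9 total=40
k=5 load=t5/5c comp=t4/2c wait=5 total=45
k=6 load=- comp=t5/2c wait=2 total=47

end_cycle[3] = 31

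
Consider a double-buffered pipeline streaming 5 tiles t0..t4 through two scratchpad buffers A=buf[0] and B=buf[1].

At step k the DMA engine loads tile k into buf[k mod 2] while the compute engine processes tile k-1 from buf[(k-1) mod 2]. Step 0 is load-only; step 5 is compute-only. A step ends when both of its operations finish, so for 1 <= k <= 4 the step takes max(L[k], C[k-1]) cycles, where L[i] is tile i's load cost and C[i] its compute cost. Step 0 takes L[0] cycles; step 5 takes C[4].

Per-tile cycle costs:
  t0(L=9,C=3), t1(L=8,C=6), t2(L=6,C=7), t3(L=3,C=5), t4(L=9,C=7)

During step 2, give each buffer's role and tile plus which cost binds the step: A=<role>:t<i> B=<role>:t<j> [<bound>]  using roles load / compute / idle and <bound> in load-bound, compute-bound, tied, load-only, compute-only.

step 2: A=load:t2 B=compute:t1 [tied]

  0. 9=9c; end=9; A:t0 B:-
  1. max(8,3)=8c; end=17; A:t0 B:t1
  2. max(6,6)=6c; end=23; A:t2 B:t1
  3. max(3,7)=7c; end=30; A:t2 B:t3
  4. max(9,5)=9c; end=39; A:t4 B:t3
  5. 7=7c; end=46; A:t4 B:t3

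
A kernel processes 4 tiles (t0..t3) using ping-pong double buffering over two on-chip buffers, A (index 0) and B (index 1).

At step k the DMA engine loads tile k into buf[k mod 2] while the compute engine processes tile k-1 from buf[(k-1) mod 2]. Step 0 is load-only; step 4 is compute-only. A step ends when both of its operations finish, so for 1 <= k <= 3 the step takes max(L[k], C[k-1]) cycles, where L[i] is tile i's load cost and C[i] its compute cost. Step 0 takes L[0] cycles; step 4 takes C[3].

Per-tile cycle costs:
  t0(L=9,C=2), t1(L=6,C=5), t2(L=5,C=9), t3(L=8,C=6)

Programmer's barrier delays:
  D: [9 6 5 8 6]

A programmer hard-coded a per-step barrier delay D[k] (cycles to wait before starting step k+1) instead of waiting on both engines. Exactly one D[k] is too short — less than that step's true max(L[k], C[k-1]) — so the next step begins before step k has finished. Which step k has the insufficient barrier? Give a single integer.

hazard at step 3

k=0 barrier L[0]=9→9c, D[0]=9 ok
k=1 barrier max(L[1]=6,C[0]=2)→6c, D[1]=6 ok
k=2 barrier max(L[2]=5,C[1]=5)→5c, D[2]=5 ok
k=3 barrier max(L[3]=8,C[2]=9)→9c, D[3]=8 SHORT
k=4 barrier C[3]=6→6c, D[4]=6 ok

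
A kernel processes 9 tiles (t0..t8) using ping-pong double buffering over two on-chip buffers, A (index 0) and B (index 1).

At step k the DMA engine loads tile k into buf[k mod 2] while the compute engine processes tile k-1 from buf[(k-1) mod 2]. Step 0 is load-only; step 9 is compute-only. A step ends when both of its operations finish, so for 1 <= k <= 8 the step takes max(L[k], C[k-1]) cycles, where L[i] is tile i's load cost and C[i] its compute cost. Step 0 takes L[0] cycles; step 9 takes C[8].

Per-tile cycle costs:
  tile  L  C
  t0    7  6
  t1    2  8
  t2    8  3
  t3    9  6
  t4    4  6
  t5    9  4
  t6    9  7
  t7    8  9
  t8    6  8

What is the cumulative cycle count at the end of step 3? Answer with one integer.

k=0 load=t0/7c comp=- wait=7 total=7
k=1 load=t1/2c comp=t0/6c wait=6 total=13
k=2 load=t2/8c comp=t1/8c wait=8 total=21
k=3 load=t3/9c comp=t2/3c wait=9 total=30
k=4 load=t4/4c comp=t3/6c wait=6 total=36
k=5 load=t5/9c comp=t4/6c wait=9 total=45
k=6 load=t6/9c comp=t5/4c wait=9 total=54
k=7 load=t7/8c comp=t6/7c wait=8 total=62
k=8 load=t8/6c comp=t7/9c wait=9 total=71
k=9 load=- comp=t8/8c wait=8 total=79

end_cycle[3] = 30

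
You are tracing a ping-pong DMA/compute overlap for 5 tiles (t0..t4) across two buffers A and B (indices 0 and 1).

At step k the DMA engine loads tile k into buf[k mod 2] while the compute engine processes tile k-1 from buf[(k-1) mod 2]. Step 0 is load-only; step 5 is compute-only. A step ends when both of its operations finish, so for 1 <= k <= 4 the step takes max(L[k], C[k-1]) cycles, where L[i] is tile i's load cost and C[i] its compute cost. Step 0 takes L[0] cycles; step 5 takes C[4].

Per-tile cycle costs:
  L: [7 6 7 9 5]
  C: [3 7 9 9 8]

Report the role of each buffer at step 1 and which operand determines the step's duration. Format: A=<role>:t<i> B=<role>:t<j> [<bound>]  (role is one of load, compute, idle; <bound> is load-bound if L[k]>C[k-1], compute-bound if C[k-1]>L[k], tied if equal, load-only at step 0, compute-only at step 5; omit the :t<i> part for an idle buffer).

step 1: A=compute:t0 B=load:t1 [load-bound]

k=0 load=t0/7c comp=- wait=7 total=7
k=1 load=t1/6c comp=t0/3c wait=6 total=13
k=2 load=t2/7c comp=t1/7c wait=7 total=20
k=3 load=t3/9c comp=t2/9c wait=9 total=29
k=4 load=t4/5c comp=t3/9c wait=9 total=38
k=5 load=- comp=t4/8c wait=8 total=46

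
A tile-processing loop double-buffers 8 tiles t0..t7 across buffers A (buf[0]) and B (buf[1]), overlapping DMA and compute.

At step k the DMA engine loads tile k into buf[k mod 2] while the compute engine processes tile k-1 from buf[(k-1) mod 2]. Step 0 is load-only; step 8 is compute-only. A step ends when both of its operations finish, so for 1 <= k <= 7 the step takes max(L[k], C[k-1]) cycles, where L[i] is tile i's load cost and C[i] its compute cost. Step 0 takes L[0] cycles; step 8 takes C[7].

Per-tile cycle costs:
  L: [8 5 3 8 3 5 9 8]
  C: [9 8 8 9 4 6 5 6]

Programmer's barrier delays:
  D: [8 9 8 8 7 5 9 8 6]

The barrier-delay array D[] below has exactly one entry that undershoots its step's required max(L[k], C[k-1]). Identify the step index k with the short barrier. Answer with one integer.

step 0: need L[0]=8 = 8; D[0]=8 ok
step 1: need max(L[1]=5,C[0]=9) = 9; D[1]=9 ok
step 2: need max(L[2]=3,C[1]=8) = 8; D[2]=8 ok
step 3: need max(L[3]=8,C[2]=8) = 8; D[3]=8 ok
step 4: need max(L[4]=3,C[3]=9) = 9; D[4]=7 SHORT
step 5: need max(L[5]=5,C[4]=4) = 5; D[5]=5 ok
step 6: need max(L[6]=9,C[5]=6) = 9; D[6]=9 ok
step 7: need max(L[7]=8,C[6]=5) = 8; D[7]=8 ok
step 8: need C[7]=6 = 6; D[8]=6 ok

hazard at step 4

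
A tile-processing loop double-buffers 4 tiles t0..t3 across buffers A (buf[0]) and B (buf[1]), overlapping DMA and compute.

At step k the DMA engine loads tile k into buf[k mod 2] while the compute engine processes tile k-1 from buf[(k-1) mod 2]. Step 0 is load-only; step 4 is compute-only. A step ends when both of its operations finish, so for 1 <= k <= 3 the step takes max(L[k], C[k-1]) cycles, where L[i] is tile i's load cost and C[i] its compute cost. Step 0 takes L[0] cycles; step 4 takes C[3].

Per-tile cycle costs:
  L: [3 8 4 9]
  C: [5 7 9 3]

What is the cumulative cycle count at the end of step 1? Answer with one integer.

k=0 load=t0/3c comp=- wait=3 total=3
k=1 load=t1/8c comp=t0/5c wait=8 total=11
k=2 load=t2/4c comp=t1/7c wait=7 total=18
k=3 load=t3/9c comp=t2/9c wait=9 total=27
k=4 load=- comp=t3/3c wait=3 total=30

end_cycle[1] = 11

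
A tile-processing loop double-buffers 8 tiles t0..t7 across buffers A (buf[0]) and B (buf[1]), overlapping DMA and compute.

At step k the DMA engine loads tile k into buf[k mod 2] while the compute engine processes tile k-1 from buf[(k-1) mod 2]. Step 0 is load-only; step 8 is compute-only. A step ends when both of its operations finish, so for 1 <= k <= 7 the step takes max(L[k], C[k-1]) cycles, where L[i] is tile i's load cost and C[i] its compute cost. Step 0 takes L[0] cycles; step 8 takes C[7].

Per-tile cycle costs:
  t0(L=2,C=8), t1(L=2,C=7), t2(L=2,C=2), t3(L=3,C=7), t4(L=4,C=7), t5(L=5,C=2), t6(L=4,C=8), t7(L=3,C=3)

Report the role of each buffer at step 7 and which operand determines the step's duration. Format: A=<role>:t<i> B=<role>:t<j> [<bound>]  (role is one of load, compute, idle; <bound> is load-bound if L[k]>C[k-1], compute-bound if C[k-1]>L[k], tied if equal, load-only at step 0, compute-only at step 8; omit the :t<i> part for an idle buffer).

step 7: A=compute:t6 B=load:t7 [compute-bound]

step 0: L[0]=2 → dur=2, Σ=2 | A=load:t0 B=idle [load-only]
step 1: L[1]=2 C[0]=8 → dur=8, Σ=10 | A=compute:t0 B=load:t1 [compute-bound]
step 2: L[2]=2 C[1]=7 → dur=7, Σ=17 | A=load:t2 B=compute:t1 [compute-bound]
step 3: L[3]=3 C[2]=2 → dur=3, Σ=20 | A=compute:t2 B=load:t3 [load-bound]
step 4: L[4]=4 C[3]=7 → dur=7, Σ=27 | A=load:t4 B=compute:t3 [compute-bound]
step 5: L[5]=5 C[4]=7 → dur=7, Σ=34 | A=compute:t4 B=load:t5 [compute-bound]
step 6: L[6]=4 C[5]=2 → dur=4, Σ=38 | A=load:t6 B=compute:t5 [load-bound]
step 7: L[7]=3 C[6]=8 → dur=8, Σ=46 | A=compute:t6 B=load:t7 [compute-bound]
step 8: C[7]=3 → dur=3, Σ=49 | A=idle B=compute:t7 [compute-only]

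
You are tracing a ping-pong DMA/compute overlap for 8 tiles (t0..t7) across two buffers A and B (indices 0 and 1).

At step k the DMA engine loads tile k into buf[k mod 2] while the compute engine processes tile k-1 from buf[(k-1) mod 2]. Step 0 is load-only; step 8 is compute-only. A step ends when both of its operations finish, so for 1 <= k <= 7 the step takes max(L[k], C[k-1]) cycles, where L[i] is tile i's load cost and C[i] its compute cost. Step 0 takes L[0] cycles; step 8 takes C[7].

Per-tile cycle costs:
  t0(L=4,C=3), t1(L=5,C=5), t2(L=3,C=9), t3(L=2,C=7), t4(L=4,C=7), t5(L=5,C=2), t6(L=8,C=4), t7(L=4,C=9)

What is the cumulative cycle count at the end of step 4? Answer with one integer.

k=0 load=t0/4c comp=- wait=4 total=4
k=1 load=t1/5c comp=t0/3c wait=5 total=9
k=2 load=t2/3c comp=t1/5c wait=5 total=14
k=3 load=t3/2c comp=t2/9c wait=9 total=23
k=4 load=t4/4c comp=t3/7c wait=7 total=30
k=5 load=t5/5c comp=t4/7c wait=7 total=37
k=6 load=t6/8c comp=t5/2c wait=8 total=45
k=7 load=t7/4c comp=t6/4c wait=4 total=49
k=8 load=- comp=t7/9c wait=9 total=58

end_cycle[4] = 30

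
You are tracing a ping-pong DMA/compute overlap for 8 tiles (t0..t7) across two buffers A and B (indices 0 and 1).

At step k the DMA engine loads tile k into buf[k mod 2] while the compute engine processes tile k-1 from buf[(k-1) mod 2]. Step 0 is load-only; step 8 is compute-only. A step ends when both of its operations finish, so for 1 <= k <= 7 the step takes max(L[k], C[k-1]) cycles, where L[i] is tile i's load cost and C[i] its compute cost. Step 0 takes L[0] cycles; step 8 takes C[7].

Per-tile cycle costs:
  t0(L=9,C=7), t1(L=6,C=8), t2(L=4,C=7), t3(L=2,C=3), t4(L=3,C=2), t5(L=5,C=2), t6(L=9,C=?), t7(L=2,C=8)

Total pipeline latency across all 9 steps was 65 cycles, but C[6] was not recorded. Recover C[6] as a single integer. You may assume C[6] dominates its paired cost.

step 0 | dur = L[0]=9 = 9
step 1 | dur = max(L[1]=6, C[0]=7) = 7
step 2 | dur = max(L[2]=4, C[1]=8) = 8
step 3 | dur = max(L[3]=2, C[2]=7) = 7
step 4 | dur = max(L[4]=3, C[3]=3) = 3
step 5 | dur = max(L[5]=5, C[4]=2) = 5
step 6 | dur = max(L[6]=9, C[5]=2) = 9
step 7 | dur = max(L[7]=2, C[6]=?) = C[6]  (unknown; binding)
step 8 | dur = C[7]=8 = 8
sum of known step durations = 56
dur[7] = total - known = 65 - 56 = 9
C[6] is the binding max in step 7, so C[6] = dur[7] = 9

C[6] = 9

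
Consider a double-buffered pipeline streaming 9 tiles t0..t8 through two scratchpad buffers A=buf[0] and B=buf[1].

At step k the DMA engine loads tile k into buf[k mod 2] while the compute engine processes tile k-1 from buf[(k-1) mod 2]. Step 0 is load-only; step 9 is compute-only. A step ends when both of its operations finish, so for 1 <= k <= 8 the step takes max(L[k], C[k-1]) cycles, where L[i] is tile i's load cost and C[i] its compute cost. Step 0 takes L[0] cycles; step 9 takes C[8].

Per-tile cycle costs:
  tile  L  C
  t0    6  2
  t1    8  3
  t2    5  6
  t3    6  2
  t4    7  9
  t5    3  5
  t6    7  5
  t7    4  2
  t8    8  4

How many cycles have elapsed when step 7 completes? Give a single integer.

end_cycle[7] = 53

  0. 6=6c; end=6; A:t0 B:-
  1. max(8,2)=8c; end=14; A:t0 B:t1
  2. max(5,3)=5c; end=19; A:t2 B:t1
  3. max(6,6)=6c; end=25; A:t2 B:t3
  4. max(7,2)=7c; end=32; A:t4 B:t3
  5. max(3,9)=9c; end=41; A:t4 B:t5
  6. max(7,5)=7c; end=48; A:t6 B:t5
  7. max(4,5)=5c; end=53; A:t6 B:t7
  8. max(8,2)=8c; end=61; A:t8 B:t7
  9. 4=4c; end=65; A:t8 B:t7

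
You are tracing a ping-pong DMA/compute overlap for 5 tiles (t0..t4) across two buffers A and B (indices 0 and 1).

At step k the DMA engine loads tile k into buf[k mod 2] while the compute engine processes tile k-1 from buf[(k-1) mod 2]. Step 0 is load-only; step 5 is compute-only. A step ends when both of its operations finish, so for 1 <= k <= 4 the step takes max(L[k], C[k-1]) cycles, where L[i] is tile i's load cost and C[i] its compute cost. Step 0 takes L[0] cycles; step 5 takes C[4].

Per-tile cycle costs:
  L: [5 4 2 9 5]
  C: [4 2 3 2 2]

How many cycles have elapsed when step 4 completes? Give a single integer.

end_cycle[4] = 25

k=0 load=t0/5c comp=- wait=5 total=5
k=1 load=t1/4c comp=t0/4c wait=4 total=9
k=2 load=t2/2c comp=t1/2c wait=2 total=11
k=3 load=t3/9c comp=t2/3c wait=9 total=20
k=4 load=t4/5c comp=t3/2c wait=5 total=25
k=5 load=- comp=t4/2c wait=2 total=27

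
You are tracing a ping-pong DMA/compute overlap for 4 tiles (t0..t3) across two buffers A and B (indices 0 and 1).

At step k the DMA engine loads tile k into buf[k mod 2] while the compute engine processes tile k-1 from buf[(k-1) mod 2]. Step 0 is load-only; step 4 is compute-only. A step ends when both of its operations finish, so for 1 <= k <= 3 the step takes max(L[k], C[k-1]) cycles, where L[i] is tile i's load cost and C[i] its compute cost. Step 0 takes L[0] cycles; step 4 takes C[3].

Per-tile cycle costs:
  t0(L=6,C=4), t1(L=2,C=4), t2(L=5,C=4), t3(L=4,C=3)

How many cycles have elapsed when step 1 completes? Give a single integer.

end_cycle[1] = 10

step 0: L[0]=6 → dur=6, Σ=6 | A=load:t0 B=idle [load-only]
step 1: L[1]=2 C[0]=4 → dur=4, Σ=10 | A=compute:t0 B=load:t1 [compute-bound]
step 2: L[2]=5 C[1]=4 → dur=5, Σ=15 | A=load:t2 B=compute:t1 [load-bound]
step 3: L[3]=4 C[2]=4 → dur=4, Σ=19 | A=compute:t2 B=load:t3 [tied]
step 4: C[3]=3 → dur=3, Σ=22 | A=idle B=compute:t3 [compute-only]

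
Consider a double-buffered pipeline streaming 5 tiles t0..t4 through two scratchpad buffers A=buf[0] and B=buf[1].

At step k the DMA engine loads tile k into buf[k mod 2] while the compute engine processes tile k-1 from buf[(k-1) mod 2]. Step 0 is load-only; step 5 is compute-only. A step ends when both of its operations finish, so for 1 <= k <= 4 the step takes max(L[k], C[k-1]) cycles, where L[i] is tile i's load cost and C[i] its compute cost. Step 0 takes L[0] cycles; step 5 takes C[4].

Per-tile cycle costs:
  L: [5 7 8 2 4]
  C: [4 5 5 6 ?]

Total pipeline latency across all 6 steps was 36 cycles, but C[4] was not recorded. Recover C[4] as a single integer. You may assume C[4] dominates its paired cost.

C[4] = 5

step 0 = dur = L[0]=5 = 5
step 1 = dur = max(L[1]=7, C[0]=4) = 7
step 2 = dur = max(L[2]=8, C[1]=5) = 8
step 3 = dur = max(L[3]=2, C[2]=5) = 5
step 4 = dur = max(L[4]=4, C[3]=6) = 6
step 5 = dur = C[4]=? = C[4]  (unknown; binding)
sum of known step durations = 31
dur[5] = total - known = 36 - 31 = 5
C[4] is the binding max in step 5, so C[4] = dur[5] = 5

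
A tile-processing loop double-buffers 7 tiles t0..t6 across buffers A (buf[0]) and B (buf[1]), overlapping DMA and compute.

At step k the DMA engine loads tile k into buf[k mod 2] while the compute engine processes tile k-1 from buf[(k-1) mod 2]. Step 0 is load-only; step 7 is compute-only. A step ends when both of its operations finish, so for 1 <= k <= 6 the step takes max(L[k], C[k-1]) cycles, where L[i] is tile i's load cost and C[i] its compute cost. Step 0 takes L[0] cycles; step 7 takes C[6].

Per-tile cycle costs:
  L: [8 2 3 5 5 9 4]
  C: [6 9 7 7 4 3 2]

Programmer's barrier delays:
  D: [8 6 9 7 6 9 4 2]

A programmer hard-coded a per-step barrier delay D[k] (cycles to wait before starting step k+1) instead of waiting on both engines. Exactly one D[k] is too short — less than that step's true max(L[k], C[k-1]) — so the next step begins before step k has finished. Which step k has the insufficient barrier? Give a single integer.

[0] required=L[0]=8=8 vs D=8 ok
[1] required=max(L[1]=2,C[0]=6)=6 vs D=6 ok
[2] required=max(L[2]=3,C[1]=9)=9 vs D=9 ok
[3] required=max(L[3]=5,C[2]=7)=7 vs D=7 ok
[4] required=max(L[4]=5,C[3]=7)=7 vs D=6 SHORT
[5] required=max(L[5]=9,C[4]=4)=9 vs D=9 ok
[6] required=max(L[6]=4,C[5]=3)=4 vs D=4 ok
[7] required=C[6]=2=2 vs D=2 ok

hazard at step 4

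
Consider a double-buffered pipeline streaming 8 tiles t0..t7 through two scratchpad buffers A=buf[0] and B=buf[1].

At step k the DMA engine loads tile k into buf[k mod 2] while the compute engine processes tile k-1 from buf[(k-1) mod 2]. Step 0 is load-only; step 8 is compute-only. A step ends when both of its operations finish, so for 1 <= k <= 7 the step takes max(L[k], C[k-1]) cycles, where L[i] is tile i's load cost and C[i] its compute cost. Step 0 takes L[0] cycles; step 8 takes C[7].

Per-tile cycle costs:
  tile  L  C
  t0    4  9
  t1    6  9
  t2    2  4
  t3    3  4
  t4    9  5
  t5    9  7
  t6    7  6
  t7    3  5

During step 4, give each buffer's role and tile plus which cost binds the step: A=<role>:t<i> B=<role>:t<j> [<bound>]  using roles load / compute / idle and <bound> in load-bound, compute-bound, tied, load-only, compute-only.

[0] DMA t0→A (4c) ∥ CU idle ⇒ 4c, clock 4
[1] DMA t1→B (6c) ∥ CU A:t0 (9c) ⇒ 9c, clock 13
[2] DMA t2→A (2c) ∥ CU B:t1 (9c) ⇒ 9c, clock 22
[3] DMA t3→B (3c) ∥ CU A:t2 (4c) ⇒ 4c, clock 26
[4] DMA t4→A (9c) ∥ CU B:t3 (4c) ⇒ 9c, clock 35
[5] DMA t5→B (9c) ∥ CU A:t4 (5c) ⇒ 9c, clock 44
[6] DMA t6→A (7c) ∥ CU B:t5 (7c) ⇒ 7c, clock 51
[7] DMA t7→B (3c) ∥ CU A:t6 (6c) ⇒ 6c, clock 57
[8] DMA idle ∥ CU B:t7 (5c) ⇒ 5c, clock 62

step 4: A=load:t4 B=compute:t3 [load-bound]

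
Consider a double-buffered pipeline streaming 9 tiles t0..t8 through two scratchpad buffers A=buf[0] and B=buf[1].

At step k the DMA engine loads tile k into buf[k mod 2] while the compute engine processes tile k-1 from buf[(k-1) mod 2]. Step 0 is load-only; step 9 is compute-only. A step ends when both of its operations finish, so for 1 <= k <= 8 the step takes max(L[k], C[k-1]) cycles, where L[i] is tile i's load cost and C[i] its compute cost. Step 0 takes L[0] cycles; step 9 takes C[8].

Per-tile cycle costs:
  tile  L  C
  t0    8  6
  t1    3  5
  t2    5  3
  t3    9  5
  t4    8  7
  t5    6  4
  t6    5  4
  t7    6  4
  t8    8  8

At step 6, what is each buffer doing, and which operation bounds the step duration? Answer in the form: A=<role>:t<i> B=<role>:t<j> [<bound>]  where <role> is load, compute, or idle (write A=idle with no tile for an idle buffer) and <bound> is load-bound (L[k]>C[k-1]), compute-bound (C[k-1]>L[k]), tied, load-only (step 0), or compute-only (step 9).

k=0 load=t0/8c comp=- wait=8 total=8
k=1 load=t1/3c comp=t0/6c wait=6 total=14
k=2 load=t2/5c comp=t1/5c wait=5 total=19
k=3 load=t3/9c comp=t2/3c wait=9 total=28
k=4 load=t4/8c comp=t3/5c wait=8 total=36
k=5 load=t5/6c comp=t4/7c wait=7 total=43
k=6 load=t6/5c comp=t5/4c wait=5 total=48
k=7 load=t7/6c comp=t6/4c wait=6 total=54
k=8 load=t8/8c comp=t7/4c wait=8 total=62
k=9 load=- comp=t8/8c wait=8 total=70

step 6: A=load:t6 B=compute:t5 [load-bound]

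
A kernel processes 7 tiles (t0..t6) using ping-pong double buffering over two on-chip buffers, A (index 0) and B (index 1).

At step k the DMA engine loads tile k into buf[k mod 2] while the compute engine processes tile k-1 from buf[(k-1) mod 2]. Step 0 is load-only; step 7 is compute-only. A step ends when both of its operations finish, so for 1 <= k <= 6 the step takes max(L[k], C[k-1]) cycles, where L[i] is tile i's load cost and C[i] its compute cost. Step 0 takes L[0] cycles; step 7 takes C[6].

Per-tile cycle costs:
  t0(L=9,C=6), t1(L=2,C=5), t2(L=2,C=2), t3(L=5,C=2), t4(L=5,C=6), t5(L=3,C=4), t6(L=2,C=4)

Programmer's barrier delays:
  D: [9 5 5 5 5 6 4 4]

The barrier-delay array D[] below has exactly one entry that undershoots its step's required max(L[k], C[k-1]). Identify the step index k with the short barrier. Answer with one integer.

hazard at step 1

k=0 barrier L[0]=9→9c, D[0]=9 ok
k=1 barrier max(L[1]=2,C[0]=6)→6c, D[1]=5 SHORT
k=2 barrier max(L[2]=2,C[1]=5)→5c, D[2]=5 ok
k=3 barrier max(L[3]=5,C[2]=2)→5c, D[3]=5 ok
k=4 barrier max(L[4]=5,C[3]=2)→5c, D[4]=5 ok
k=5 barrier max(L[5]=3,C[4]=6)→6c, D[5]=6 ok
k=6 barrier max(L[6]=2,C[5]=4)→4c, D[6]=4 ok
k=7 barrier C[6]=4→4c, D[7]=4 ok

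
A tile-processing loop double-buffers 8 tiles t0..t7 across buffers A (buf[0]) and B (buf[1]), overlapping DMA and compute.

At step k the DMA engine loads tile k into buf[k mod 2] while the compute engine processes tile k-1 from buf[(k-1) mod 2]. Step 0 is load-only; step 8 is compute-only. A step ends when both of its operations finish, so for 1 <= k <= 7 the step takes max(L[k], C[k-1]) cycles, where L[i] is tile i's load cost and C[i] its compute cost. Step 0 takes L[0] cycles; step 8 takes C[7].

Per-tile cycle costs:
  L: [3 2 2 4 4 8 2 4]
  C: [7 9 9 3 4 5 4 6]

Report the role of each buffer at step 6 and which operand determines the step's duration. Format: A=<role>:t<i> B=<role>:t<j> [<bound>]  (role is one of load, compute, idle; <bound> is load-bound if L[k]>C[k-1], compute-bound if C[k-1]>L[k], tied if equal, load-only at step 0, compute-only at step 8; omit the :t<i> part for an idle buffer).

step 6: A=load:t6 B=compute:t5 [compute-bound]

step 0: L[0]=3 → dur=3, Σ=3 | A=load:t0 B=idle [load-only]
step 1: L[1]=2 C[0]=7 → dur=7, Σ=10 | A=compute:t0 B=load:t1 [compute-bound]
step 2: L[2]=2 C[1]=9 → dur=9, Σ=19 | A=load:t2 B=compute:t1 [compute-bound]
step 3: L[3]=4 C[2]=9 → dur=9, Σ=28 | A=compute:t2 B=load:t3 [compute-bound]
step 4: L[4]=4 C[3]=3 → dur=4, Σ=32 | A=load:t4 B=compute:t3 [load-bound]
step 5: L[5]=8 C[4]=4 → dur=8, Σ=40 | A=compute:t4 B=load:t5 [load-bound]
step 6: L[6]=2 C[5]=5 → dur=5, Σ=45 | A=load:t6 B=compute:t5 [compute-bound]
step 7: L[7]=4 C[6]=4 → dur=4, Σ=49 | A=compute:t6 B=load:t7 [tied]
step 8: C[7]=6 → dur=6, Σ=55 | A=idle B=compute:t7 [compute-only]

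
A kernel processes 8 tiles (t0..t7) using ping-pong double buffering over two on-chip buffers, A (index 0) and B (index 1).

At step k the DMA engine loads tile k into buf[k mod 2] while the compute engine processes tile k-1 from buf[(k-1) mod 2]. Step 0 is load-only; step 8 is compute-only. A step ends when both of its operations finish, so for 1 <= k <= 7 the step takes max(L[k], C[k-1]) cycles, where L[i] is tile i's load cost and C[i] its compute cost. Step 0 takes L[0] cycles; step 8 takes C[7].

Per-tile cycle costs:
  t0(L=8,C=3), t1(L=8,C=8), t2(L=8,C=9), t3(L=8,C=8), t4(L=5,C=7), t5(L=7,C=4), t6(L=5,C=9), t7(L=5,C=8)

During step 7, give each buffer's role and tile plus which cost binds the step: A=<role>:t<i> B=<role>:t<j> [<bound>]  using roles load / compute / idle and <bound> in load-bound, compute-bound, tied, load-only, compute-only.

step 7: A=compute:t6 B=load:t7 [compute-bound]

  0. 8=8c; end=8; A:t0 B:-
  1. max(8,3)=8c; end=16; A:t0 B:t1
  2. max(8,8)=8c; end=24; A:t2 B:t1
  3. max(8,9)=9c; end=33; A:t2 B:t3
  4. max(5,8)=8c; end=41; A:t4 B:t3
  5. max(7,7)=7c; end=48; A:t4 B:t5
  6. max(5,4)=5c; end=53; A:t6 B:t5
  7. max(5,9)=9c; end=62; A:t6 B:t7
  8. 8=8c; end=70; A:t6 B:t7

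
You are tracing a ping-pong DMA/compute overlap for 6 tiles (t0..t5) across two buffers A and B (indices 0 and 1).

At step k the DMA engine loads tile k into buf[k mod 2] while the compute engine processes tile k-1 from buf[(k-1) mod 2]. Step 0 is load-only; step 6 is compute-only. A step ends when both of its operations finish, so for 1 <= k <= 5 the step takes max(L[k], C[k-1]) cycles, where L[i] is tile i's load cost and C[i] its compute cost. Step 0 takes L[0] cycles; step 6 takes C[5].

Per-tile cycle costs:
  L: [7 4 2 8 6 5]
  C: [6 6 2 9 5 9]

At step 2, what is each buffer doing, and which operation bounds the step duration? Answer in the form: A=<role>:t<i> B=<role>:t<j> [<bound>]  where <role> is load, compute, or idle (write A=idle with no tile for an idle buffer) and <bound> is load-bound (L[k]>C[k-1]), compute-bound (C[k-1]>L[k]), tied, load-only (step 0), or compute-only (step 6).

step 0: L[0]=7 → dur=7, Σ=7 | A=load:t0 B=idle [load-only]
step 1: L[1]=4 C[0]=6 → dur=6, Σ=13 | A=compute:t0 B=load:t1 [compute-bound]
step 2: L[2]=2 C[1]=6 → dur=6, Σ=19 | A=load:t2 B=compute:t1 [compute-bound]
step 3: L[3]=8 C[2]=2 → dur=8, Σ=27 | A=compute:t2 B=load:t3 [load-bound]
step 4: L[4]=6 C[3]=9 → dur=9, Σ=36 | A=load:t4 B=compute:t3 [compute-bound]
step 5: L[5]=5 C[4]=5 → dur=5, Σ=41 | A=compute:t4 B=load:t5 [tied]
step 6: C[5]=9 → dur=9, Σ=50 | A=idle B=compute:t5 [compute-only]

step 2: A=load:t2 B=compute:t1 [compute-bound]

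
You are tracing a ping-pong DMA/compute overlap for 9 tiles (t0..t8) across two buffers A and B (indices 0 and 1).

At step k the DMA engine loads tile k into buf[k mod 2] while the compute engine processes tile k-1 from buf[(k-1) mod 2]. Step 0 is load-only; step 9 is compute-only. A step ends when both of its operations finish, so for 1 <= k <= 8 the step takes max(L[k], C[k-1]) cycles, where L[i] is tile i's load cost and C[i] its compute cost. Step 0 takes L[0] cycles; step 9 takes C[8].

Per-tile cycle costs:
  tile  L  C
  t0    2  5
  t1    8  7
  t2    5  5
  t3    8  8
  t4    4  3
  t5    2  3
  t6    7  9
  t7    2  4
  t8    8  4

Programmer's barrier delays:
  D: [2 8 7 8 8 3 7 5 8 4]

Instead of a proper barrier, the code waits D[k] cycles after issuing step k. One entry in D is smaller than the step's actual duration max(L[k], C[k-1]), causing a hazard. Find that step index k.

hazard at step 7

step 0: need L[0]=2 = 2; D[0]=2 ok
step 1: need max(L[1]=8,C[0]=5) = 8; D[1]=8 ok
step 2: need max(L[2]=5,C[1]=7) = 7; D[2]=7 ok
step 3: need max(L[3]=8,C[2]=5) = 8; D[3]=8 ok
step 4: need max(L[4]=4,C[3]=8) = 8; D[4]=8 ok
step 5: need max(L[5]=2,C[4]=3) = 3; D[5]=3 ok
step 6: need max(L[6]=7,C[5]=3) = 7; D[6]=7 ok
step 7: need max(L[7]=2,C[6]=9) = 9; D[7]=5 SHORT
step 8: need max(L[8]=8,C[7]=4) = 8; D[8]=8 ok
step 9: need C[8]=4 = 4; D[9]=4 ok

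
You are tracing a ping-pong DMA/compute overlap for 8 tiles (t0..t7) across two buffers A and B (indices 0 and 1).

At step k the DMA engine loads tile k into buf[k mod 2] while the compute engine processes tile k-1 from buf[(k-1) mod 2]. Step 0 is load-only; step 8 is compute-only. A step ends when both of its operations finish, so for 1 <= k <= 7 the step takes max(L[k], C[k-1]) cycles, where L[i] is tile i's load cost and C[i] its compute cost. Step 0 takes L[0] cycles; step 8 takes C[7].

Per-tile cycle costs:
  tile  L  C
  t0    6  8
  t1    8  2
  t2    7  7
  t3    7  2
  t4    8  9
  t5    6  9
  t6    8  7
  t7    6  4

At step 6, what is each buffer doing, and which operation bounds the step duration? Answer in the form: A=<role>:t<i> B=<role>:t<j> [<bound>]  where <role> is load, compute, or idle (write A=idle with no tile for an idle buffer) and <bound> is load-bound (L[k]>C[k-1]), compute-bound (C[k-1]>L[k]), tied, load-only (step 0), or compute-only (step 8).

step 6: A=load:t6 B=compute:t5 [compute-bound]

[0] DMA t0→A (6c) ∥ CU idle ⇒ 6c, clock 6
[1] DMA t1→B (8c) ∥ CU A:t0 (8c) ⇒ 8c, clock 14
[2] DMA t2→A (7c) ∥ CU B:t1 (2c) ⇒ 7c, clock 21
[3] DMA t3→B (7c) ∥ CU A:t2 (7c) ⇒ 7c, clock 28
[4] DMA t4→A (8c) ∥ CU B:t3 (2c) ⇒ 8c, clock 36
[5] DMA t5→B (6c) ∥ CU A:t4 (9c) ⇒ 9c, clock 45
[6] DMA t6→A (8c) ∥ CU B:t5 (9c) ⇒ 9c, clock 54
[7] DMA t7→B (6c) ∥ CU A:t6 (7c) ⇒ 7c, clock 61
[8] DMA idle ∥ CU B:t7 (4c) ⇒ 4c, clock 65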